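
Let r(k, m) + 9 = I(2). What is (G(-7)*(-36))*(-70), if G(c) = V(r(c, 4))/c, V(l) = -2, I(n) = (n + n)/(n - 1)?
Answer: 720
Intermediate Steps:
I(n) = 2*n/(-1 + n) (I(n) = (2*n)/(-1 + n) = 2*n/(-1 + n))
r(k, m) = -5 (r(k, m) = -9 + 2*2/(-1 + 2) = -9 + 2*2/1 = -9 + 2*2*1 = -9 + 4 = -5)
G(c) = -2/c
(G(-7)*(-36))*(-70) = (-2/(-7)*(-36))*(-70) = (-2*(-1/7)*(-36))*(-70) = ((2/7)*(-36))*(-70) = -72/7*(-70) = 720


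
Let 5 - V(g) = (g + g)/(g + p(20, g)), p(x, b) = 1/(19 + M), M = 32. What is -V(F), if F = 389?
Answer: -29761/9920 ≈ -3.0001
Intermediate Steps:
p(x, b) = 1/51 (p(x, b) = 1/(19 + 32) = 1/51)
V(g) = 5 - 2*g/(1/51 + g) (V(g) = 5 - (g + g)/(g + 1/51) = 5 - 2*g/(1/51 + g))
-V(F) = -(5 + 153*389)/(1 + 51*389) = -(5 + 59517)/(1 + 19839) = -59522/19840 = -1*29761/9920 = -29761/9920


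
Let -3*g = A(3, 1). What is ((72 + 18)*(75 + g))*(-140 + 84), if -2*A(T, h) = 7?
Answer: -383880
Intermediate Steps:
A(T, h) = -7/2 (A(T, h) = -½*7 = -7/2)
g = 7/6 (g = -⅓*(-7/2) = 7/6 ≈ 1.1667)
((72 + 18)*(75 + g))*(-140 + 84) = ((72 + 18)*(75 + 7/6))*(-140 + 84) = (90*(457/6))*(-56) = 6855*(-56) = -383880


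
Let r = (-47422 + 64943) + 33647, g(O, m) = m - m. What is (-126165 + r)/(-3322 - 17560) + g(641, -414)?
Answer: 74997/20882 ≈ 3.5915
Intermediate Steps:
g(O, m) = 0
r = 51168 (r = 17521 + 33647 = 51168)
(-126165 + r)/(-3322 - 17560) + g(641, -414) = (-126165 + 51168)/(-3322 - 17560) + 0 = -74997/(-20882) + 0 = -74997*(-1/20882) + 0 = 74997/20882 + 0 = 74997/20882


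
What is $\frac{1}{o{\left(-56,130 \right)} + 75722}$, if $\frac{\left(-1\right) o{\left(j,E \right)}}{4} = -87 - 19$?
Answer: $\frac{1}{76146} \approx 1.3133 \cdot 10^{-5}$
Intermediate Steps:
$o{\left(j,E \right)} = 424$ ($o{\left(j,E \right)} = - 4 \left(-87 - 19\right) = \left(-4\right) \left(-106\right) = 424$)
$\frac{1}{o{\left(-56,130 \right)} + 75722} = \frac{1}{424 + 75722} = \frac{1}{76146}$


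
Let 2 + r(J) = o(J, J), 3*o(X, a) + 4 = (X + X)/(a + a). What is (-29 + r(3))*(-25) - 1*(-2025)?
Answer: 2825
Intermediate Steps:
o(X, a) = -4/3 + X/(3*a) (o(X, a) = -4/3 + ((X + X)/(a + a))/3 = -4/3 + ((2*X)/((2*a)))/3 = -4/3 + ((2*X)*(1/(2*a)))/3 = -4/3 + (X/a)/3 = -4/3 + X/(3*a))
r(J) = -3 (r(J) = -2 + (J - 4*J)/(3*J) = -2 + (-3*J)/(3*J) = -2 - 1 = -3)
(-29 + r(3))*(-25) - 1*(-2025) = (-29 - 3)*(-25) - 1*(-2025) = -32*(-25) + 2025 = 800 + 2025 = 2825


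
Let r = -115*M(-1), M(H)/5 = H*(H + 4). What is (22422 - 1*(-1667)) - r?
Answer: 22364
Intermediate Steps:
M(H) = 5*H*(4 + H) (M(H) = 5*(H*(H + 4)) = 5*(H*(4 + H)) = 5*H*(4 + H))
r = 1725 (r = -575*(-1)*(4 - 1) = -575*(-1)*3 = -115*(-15) = 1725)
(22422 - 1*(-1667)) - r = (22422 - 1*(-1667)) - 1*1725 = (22422 + 1667) - 1725 = 24089 - 1725 = 22364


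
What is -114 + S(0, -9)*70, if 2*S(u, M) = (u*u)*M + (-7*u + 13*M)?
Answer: -4209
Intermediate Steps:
S(u, M) = -7*u/2 + 13*M/2 + M*u²/2 (S(u, M) = ((u*u)*M + (-7*u + 13*M))/2 = (u²*M + (-7*u + 13*M))/2 = (M*u² + (-7*u + 13*M))/2 = (-7*u + 13*M + M*u²)/2 = -7*u/2 + 13*M/2 + M*u²/2)
-114 + S(0, -9)*70 = -114 + (-7/2*0 + (13/2)*(-9) + (½)*(-9)*0²)*70 = -114 + (0 - 117/2 + (½)*(-9)*0)*70 = -114 + (0 - 117/2 + 0)*70 = -114 - 117/2*70 = -114 - 4095 = -4209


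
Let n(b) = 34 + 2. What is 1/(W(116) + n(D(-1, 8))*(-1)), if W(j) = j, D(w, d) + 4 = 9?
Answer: 1/80 ≈ 0.012500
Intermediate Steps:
D(w, d) = 5 (D(w, d) = -4 + 9 = 5)
n(b) = 36
1/(W(116) + n(D(-1, 8))*(-1)) = 1/(116 + 36*(-1)) = 1/(116 - 36) = 1/80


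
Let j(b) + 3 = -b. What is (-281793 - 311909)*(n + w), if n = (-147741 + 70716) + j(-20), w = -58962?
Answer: 80725660940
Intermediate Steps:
j(b) = -3 - b
n = -77008 (n = (-147741 + 70716) + (-3 - 1*(-20)) = -77025 + (-3 + 20) = -77025 + 17 = -77008)
(-281793 - 311909)*(n + w) = (-281793 - 311909)*(-77008 - 58962) = -593702*(-135970) = 80725660940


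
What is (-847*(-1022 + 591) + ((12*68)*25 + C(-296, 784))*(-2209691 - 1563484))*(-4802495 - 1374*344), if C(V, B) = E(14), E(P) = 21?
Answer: 406459044332834318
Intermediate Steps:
C(V, B) = 21
(-847*(-1022 + 591) + ((12*68)*25 + C(-296, 784))*(-2209691 - 1563484))*(-4802495 - 1374*344) = (-847*(-1022 + 591) + ((12*68)*25 + 21)*(-2209691 - 1563484))*(-4802495 - 1374*344) = (-847*(-431) + (816*25 + 21)*(-3773175))*(-4802495 - 472656) = (365057 + (20400 + 21)*(-3773175))*(-5275151) = (365057 + 20421*(-3773175))*(-5275151) = (365057 - 77052006675)*(-5275151) = -77051641618*(-5275151) = 406459044332834318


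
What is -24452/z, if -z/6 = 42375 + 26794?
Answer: 12226/207507 ≈ 0.058918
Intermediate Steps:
z = -415014 (z = -6*(42375 + 26794) = -6*69169 = -415014)
-24452/z = -24452/(-415014) = -24452*(-1/415014) = 12226/207507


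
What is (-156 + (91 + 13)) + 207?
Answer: 155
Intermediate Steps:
(-156 + (91 + 13)) + 207 = (-156 + 104) + 207 = -52 + 207 = 155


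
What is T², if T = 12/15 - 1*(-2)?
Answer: 196/25 ≈ 7.8400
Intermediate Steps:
T = 14/5 (T = 12*(1/15) + 2 = ⅘ + 2 = 14/5 ≈ 2.8000)
T² = (14/5)² = 196/25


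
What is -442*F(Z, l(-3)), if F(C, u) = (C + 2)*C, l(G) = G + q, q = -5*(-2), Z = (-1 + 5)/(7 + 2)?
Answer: -38896/81 ≈ -480.20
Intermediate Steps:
Z = 4/9 ≈ 0.44444
q = 10
l(G) = 10 + G (l(G) = G + 10 = 10 + G)
F(C, u) = C*(2 + C) (F(C, u) = (2 + C)*C = C*(2 + C))
-442*F(Z, l(-3)) = -1768*(2 + 4/9)/9 = -1768*22/(9*9) = -442*88/81 = -38896/81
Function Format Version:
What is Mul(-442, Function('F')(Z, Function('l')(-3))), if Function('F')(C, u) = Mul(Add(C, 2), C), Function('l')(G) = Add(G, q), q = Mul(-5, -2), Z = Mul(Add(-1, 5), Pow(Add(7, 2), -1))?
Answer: Rational(-38896, 81) ≈ -480.20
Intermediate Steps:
Z = Rational(4, 9) (Z = Mul(4, Pow(9, -1)) = Mul(4, Rational(1, 9)) = Rational(4, 9) ≈ 0.44444)
q = 10
Function('l')(G) = Add(10, G) (Function('l')(G) = Add(G, 10) = Add(10, G))
Function('F')(C, u) = Mul(C, Add(2, C)) (Function('F')(C, u) = Mul(Add(2, C), C) = Mul(C, Add(2, C)))
Mul(-442, Function('F')(Z, Function('l')(-3))) = Mul(-442, Mul(Rational(4, 9), Add(2, Rational(4, 9)))) = Mul(-442, Mul(Rational(4, 9), Rational(22, 9))) = Mul(-442, Rational(88, 81)) = Rational(-38896, 81)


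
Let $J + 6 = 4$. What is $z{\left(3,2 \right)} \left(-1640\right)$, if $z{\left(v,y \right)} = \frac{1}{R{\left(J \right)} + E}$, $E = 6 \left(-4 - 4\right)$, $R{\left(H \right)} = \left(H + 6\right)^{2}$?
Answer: $\frac{205}{4} \approx 51.25$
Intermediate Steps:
$J = -2$ ($J = -6 + 4 = -2$)
$R{\left(H \right)} = \left(6 + H\right)^{2}$
$E = -48$ ($E = 6 \left(-8\right) = -48$)
$z{\left(v,y \right)} = - \frac{1}{32}$ ($z{\left(v,y \right)} = \frac{1}{\left(6 - 2\right)^{2} - 48} = \frac{1}{4^{2} - 48} = \frac{1}{16 - 48} = \frac{1}{-32} = - \frac{1}{32}$)
$z{\left(3,2 \right)} \left(-1640\right) = \left(- \frac{1}{32}\right) \left(-1640\right) = \frac{205}{4}$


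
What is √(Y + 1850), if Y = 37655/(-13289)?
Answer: √326205016555/13289 ≈ 42.979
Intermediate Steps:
Y = -37655/13289 (Y = 37655*(-1/13289) = -37655/13289 ≈ -2.8335)
√(Y + 1850) = √(-37655/13289 + 1850) = √(24546995/13289) = √326205016555/13289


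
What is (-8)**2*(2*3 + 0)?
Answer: 384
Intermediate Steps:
(-8)**2*(2*3 + 0) = 64*(6 + 0) = 64*6 = 384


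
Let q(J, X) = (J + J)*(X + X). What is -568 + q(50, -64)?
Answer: -13368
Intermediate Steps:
q(J, X) = 4*J*X (q(J, X) = (2*J)*(2*X) = 4*J*X)
-568 + q(50, -64) = -568 + 4*50*(-64) = -568 - 12800 = -13368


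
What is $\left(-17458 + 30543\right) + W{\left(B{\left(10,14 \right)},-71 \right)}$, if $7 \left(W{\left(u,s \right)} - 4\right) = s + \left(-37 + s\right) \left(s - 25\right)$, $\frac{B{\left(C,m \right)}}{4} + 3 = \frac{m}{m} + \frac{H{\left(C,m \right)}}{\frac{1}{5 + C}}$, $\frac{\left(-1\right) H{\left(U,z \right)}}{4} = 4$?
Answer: $14560$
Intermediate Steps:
$H{\left(U,z \right)} = -16$ ($H{\left(U,z \right)} = \left(-4\right) 4 = -16$)
$B{\left(C,m \right)} = -328 - 64 C$ ($B{\left(C,m \right)} = -12 + 4 \left(\frac{m}{m} - \frac{16}{\frac{1}{5 + C}}\right) = -12 + 4 \left(1 - 16 \left(5 + C\right)\right) = -12 + 4 \left(1 - \left(80 + 16 C\right)\right) = -12 + 4 \left(-79 - 16 C\right) = -12 - \left(316 + 64 C\right) = -328 - 64 C$)
$W{\left(u,s \right)} = 4 + \frac{s}{7} + \frac{\left(-37 + s\right) \left(-25 + s\right)}{7}$ ($W{\left(u,s \right)} = 4 + \frac{s + \left(-37 + s\right) \left(s - 25\right)}{7} = 4 + \frac{s + \left(-37 + s\right) \left(-25 + s\right)}{7} = 4 + \left(\frac{s}{7} + \frac{\left(-37 + s\right) \left(-25 + s\right)}{7}\right) = 4 + \frac{s}{7} + \frac{\left(-37 + s\right) \left(-25 + s\right)}{7}$)
$\left(-17458 + 30543\right) + W{\left(B{\left(10,14 \right)},-71 \right)} = \left(-17458 + 30543\right) + \left(\frac{953}{7} - - \frac{4331}{7} + \frac{\left(-71\right)^{2}}{7}\right) = 13085 + \left(\frac{953}{7} + \frac{4331}{7} + \frac{1}{7} \cdot 5041\right) = 13085 + \left(\frac{953}{7} + \frac{4331}{7} + \frac{5041}{7}\right) = 13085 + 1475 = 14560$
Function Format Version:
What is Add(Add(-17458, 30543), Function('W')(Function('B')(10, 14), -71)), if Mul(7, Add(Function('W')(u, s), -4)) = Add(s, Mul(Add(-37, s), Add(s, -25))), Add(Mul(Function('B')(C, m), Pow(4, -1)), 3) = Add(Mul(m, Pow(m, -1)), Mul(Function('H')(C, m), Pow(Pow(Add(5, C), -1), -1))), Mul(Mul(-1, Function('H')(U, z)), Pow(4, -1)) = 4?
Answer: 14560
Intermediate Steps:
Function('H')(U, z) = -16 (Function('H')(U, z) = Mul(-4, 4) = -16)
Function('B')(C, m) = Add(-328, Mul(-64, C)) (Function('B')(C, m) = Add(-12, Mul(4, Add(Mul(m, Pow(m, -1)), Mul(-16, Pow(Pow(Add(5, C), -1), -1))))) = Add(-12, Mul(4, Add(1, Mul(-16, Add(5, C))))) = Add(-12, Mul(4, Add(1, Add(-80, Mul(-16, C))))) = Add(-12, Mul(4, Add(-79, Mul(-16, C)))) = Add(-12, Add(-316, Mul(-64, C))) = Add(-328, Mul(-64, C)))
Function('W')(u, s) = Add(4, Mul(Rational(1, 7), s), Mul(Rational(1, 7), Add(-37, s), Add(-25, s))) (Function('W')(u, s) = Add(4, Mul(Rational(1, 7), Add(s, Mul(Add(-37, s), Add(s, -25))))) = Add(4, Mul(Rational(1, 7), Add(s, Mul(Add(-37, s), Add(-25, s))))) = Add(4, Add(Mul(Rational(1, 7), s), Mul(Rational(1, 7), Add(-37, s), Add(-25, s)))) = Add(4, Mul(Rational(1, 7), s), Mul(Rational(1, 7), Add(-37, s), Add(-25, s))))
Add(Add(-17458, 30543), Function('W')(Function('B')(10, 14), -71)) = Add(Add(-17458, 30543), Add(Rational(953, 7), Mul(Rational(-61, 7), -71), Mul(Rational(1, 7), Pow(-71, 2)))) = Add(13085, Add(Rational(953, 7), Rational(4331, 7), Mul(Rational(1, 7), 5041))) = Add(13085, Add(Rational(953, 7), Rational(4331, 7), Rational(5041, 7))) = Add(13085, 1475) = 14560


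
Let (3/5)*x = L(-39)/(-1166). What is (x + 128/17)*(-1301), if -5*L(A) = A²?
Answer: -205384967/19822 ≈ -10361.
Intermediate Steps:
L(A) = -A²/5
x = 507/1166 (x = 5*(-⅕*(-39)²/(-1166))/3 = 5*(-⅕*1521*(-1/1166))/3 = 5*(-1521/5*(-1/1166))/3 = (5/3)*(1521/5830) = 507/1166 ≈ 0.43482)
(x + 128/17)*(-1301) = (507/1166 + 128/17)*(-1301) = (157867/19822)*(-1301) = -205384967/19822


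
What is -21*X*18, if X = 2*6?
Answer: -4536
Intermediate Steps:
X = 12
-21*X*18 = -21*12*18 = -252*18 = -4536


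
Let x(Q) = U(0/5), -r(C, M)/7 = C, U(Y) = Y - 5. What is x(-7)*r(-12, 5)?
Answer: -420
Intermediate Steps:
U(Y) = -5 + Y
r(C, M) = -7*C
x(Q) = -5 (x(Q) = -5 + 0/5 = -5 + 0*(⅕) = -5 + 0 = -5)
x(-7)*r(-12, 5) = -(-35)*(-12) = -5*84 = -420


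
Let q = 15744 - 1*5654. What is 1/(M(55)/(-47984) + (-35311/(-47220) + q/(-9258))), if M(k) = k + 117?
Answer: -36418086590/12588101253 ≈ -2.8931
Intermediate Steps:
M(k) = 117 + k
q = 10090 (q = 15744 - 5654 = 10090)
1/(M(55)/(-47984) + (-35311/(-47220) + q/(-9258))) = 1/((117 + 55)/(-47984) + (-35311/(-47220) + 10090/(-9258))) = 1/(172*(-1/47984) + (-35311*(-1/47220) + 10090*(-1/9258))) = 1/(-43/11996 + (35311/47220 - 5045/4629)) = 1/(-43/11996 - 8307809/24286820) = 1/(-12588101253/36418086590) = -36418086590/12588101253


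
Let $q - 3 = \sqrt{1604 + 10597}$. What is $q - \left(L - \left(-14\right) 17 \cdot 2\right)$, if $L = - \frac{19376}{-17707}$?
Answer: $- \frac{8394787}{17707} + 7 \sqrt{249} \approx -363.64$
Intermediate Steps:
$L = \frac{19376}{17707}$ ($L = \left(-19376\right) \left(- \frac{1}{17707}\right) = \frac{19376}{17707} \approx 1.0943$)
$q = 3 + 7 \sqrt{249}$ ($q = 3 + \sqrt{1604 + 10597} = 3 + \sqrt{12201} = 3 + 7 \sqrt{249} \approx 113.46$)
$q - \left(L - \left(-14\right) 17 \cdot 2\right) = \left(3 + 7 \sqrt{249}\right) - \left(\frac{19376}{17707} - \left(-14\right) 17 \cdot 2\right) = \left(3 + 7 \sqrt{249}\right) - \left(\frac{19376}{17707} - \left(-238\right) 2\right) = \left(3 + 7 \sqrt{249}\right) - \left(\frac{19376}{17707} - -476\right) = \left(3 + 7 \sqrt{249}\right) - \left(\frac{19376}{17707} + 476\right) = \left(3 + 7 \sqrt{249}\right) - \frac{8447908}{17707} = - \frac{8394787}{17707} + 7 \sqrt{249}$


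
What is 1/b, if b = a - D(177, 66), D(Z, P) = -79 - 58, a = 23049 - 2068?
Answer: 1/21118 ≈ 4.7353e-5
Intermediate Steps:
a = 20981
D(Z, P) = -137
b = 21118 (b = 20981 - 1*(-137) = 20981 + 137 = 21118)
1/b = 1/21118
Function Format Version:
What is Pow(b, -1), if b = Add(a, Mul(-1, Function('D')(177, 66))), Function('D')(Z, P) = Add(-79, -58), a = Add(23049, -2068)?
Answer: Rational(1, 21118) ≈ 4.7353e-5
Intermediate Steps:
a = 20981
Function('D')(Z, P) = -137
b = 21118 (b = Add(20981, Mul(-1, -137)) = Add(20981, 137) = 21118)
Pow(b, -1) = Pow(21118, -1) = Rational(1, 21118)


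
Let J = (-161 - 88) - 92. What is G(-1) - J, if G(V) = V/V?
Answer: 342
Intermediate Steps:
J = -341 (J = -249 - 92 = -341)
G(V) = 1
G(-1) - J = 1 - 1*(-341) = 1 + 341 = 342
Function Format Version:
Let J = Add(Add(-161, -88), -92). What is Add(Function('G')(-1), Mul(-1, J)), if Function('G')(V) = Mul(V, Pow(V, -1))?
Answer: 342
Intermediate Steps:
J = -341 (J = Add(-249, -92) = -341)
Function('G')(V) = 1
Add(Function('G')(-1), Mul(-1, J)) = Add(1, Mul(-1, -341)) = Add(1, 341) = 342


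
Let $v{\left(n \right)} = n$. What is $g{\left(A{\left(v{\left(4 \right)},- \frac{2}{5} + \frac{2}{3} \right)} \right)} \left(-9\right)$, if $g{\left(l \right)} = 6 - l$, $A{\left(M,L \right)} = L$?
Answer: $- \frac{258}{5} \approx -51.6$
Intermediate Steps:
$g{\left(A{\left(v{\left(4 \right)},- \frac{2}{5} + \frac{2}{3} \right)} \right)} \left(-9\right) = \left(6 - \left(- \frac{2}{5} + \frac{2}{3}\right)\right) \left(-9\right) = \left(6 - \frac{4}{15}\right) \left(-9\right) = \frac{86}{15} \left(-9\right) = - \frac{258}{5}$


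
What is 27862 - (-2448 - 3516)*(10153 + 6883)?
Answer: 101630566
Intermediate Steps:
27862 - (-2448 - 3516)*(10153 + 6883) = 27862 - (-5964)*17036 = 27862 - 1*(-101602704) = 27862 + 101602704 = 101630566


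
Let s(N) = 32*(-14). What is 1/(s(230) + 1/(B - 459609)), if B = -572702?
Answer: -1032311/462475329 ≈ -0.0022321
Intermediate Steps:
s(N) = -448
1/(s(230) + 1/(B - 459609)) = 1/(-448 + 1/(-572702 - 459609)) = 1/(-448 + 1/(-1032311)) = 1/(-448 - 1/1032311) = 1/(-462475329/1032311) = -1032311/462475329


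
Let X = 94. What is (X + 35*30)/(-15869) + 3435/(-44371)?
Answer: -105270439/704123399 ≈ -0.14951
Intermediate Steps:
(X + 35*30)/(-15869) + 3435/(-44371) = (94 + 35*30)/(-15869) + 3435/(-44371) = (94 + 1050)*(-1/15869) + 3435*(-1/44371) = 1144*(-1/15869) - 3435/44371 = -1144/15869 - 3435/44371 = -105270439/704123399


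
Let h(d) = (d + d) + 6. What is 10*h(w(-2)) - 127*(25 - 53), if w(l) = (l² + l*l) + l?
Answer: 3736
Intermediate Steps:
w(l) = l + 2*l² (w(l) = (l² + l²) + l = 2*l² + l = l + 2*l²)
h(d) = 6 + 2*d (h(d) = 2*d + 6 = 6 + 2*d)
10*h(w(-2)) - 127*(25 - 53) = 10*(6 + 2*(-2*(1 + 2*(-2)))) - 127*(25 - 53) = 10*(6 + 2*(-2*(1 - 4))) - 127*(-28) = 10*(6 + 2*(-2*(-3))) + 3556 = 10*(6 + 2*6) + 3556 = 10*(6 + 12) + 3556 = 10*18 + 3556 = 180 + 3556 = 3736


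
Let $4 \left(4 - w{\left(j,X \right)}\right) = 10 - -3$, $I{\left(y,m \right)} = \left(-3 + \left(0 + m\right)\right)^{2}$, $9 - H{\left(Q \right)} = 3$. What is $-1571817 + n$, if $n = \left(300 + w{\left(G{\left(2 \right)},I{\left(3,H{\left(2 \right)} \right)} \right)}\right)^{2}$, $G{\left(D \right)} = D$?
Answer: $- \frac{23701863}{16} \approx -1.4814 \cdot 10^{6}$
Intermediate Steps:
$H{\left(Q \right)} = 6$ ($H{\left(Q \right)} = 9 - 3 = 6$)
$I{\left(y,m \right)} = \left(-3 + m\right)^{2}$
$w{\left(j,X \right)} = \frac{3}{4}$ ($w{\left(j,X \right)} = 4 - \frac{10 - -3}{4} = 4 - \frac{10 + 3}{4} = 4 - \frac{13}{4} = \frac{3}{4}$)
$n = \frac{1447209}{16}$ ($n = \left(300 + \frac{3}{4}\right)^{2} = \left(\frac{1203}{4}\right)^{2} = \frac{1447209}{16} \approx 90451.0$)
$-1571817 + n = -1571817 + \frac{1447209}{16} = - \frac{23701863}{16}$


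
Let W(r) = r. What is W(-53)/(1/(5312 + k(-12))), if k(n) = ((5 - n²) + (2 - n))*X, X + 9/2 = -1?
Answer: -635947/2 ≈ -3.1797e+5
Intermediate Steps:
X = -11/2 (X = -9/2 - 1 = -11/2 ≈ -5.5000)
k(n) = -77/2 + 11*n/2 + 11*n²/2 (k(n) = ((5 - n²) + (2 - n))*(-11/2) = (7 - n - n²)*(-11/2) = -77/2 + 11*n/2 + 11*n²/2)
W(-53)/(1/(5312 + k(-12))) = -53/(1/(5312 + (-77/2 + (11/2)*(-12) + (11/2)*(-12)²))) = -53/(1/(5312 + (-77/2 - 66 + (11/2)*144))) = -53/(1/(5312 + (-77/2 - 66 + 792))) = -53/(1/(5312 + 1375/2)) = -53/(1/(11999/2)) = -53/2/11999 = -53*11999/2 = -635947/2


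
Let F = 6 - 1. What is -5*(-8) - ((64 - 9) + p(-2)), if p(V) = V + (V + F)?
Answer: -16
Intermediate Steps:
F = 5
p(V) = 5 + 2*V (p(V) = V + (V + 5) = V + (5 + V) = 5 + 2*V)
-5*(-8) - ((64 - 9) + p(-2)) = -5*(-8) - ((64 - 9) + (5 + 2*(-2))) = 40 - (55 + (5 - 4)) = 40 - (55 + 1) = 40 - 1*56 = 40 - 56 = -16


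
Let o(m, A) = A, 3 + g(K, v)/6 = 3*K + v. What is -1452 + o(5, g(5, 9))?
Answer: -1326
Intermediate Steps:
g(K, v) = -18 + 6*v + 18*K (g(K, v) = -18 + 6*(3*K + v) = -18 + 6*(v + 3*K) = -18 + (6*v + 18*K) = -18 + 6*v + 18*K)
-1452 + o(5, g(5, 9)) = -1452 + (-18 + 6*9 + 18*5) = -1452 + (-18 + 54 + 90) = -1452 + 126 = -1326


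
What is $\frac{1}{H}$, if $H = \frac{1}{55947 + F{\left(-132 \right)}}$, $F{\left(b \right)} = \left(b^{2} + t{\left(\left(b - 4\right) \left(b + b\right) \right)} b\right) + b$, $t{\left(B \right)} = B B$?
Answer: $-170160759273$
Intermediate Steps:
$t{\left(B \right)} = B^{2}$
$F{\left(b \right)} = b + b^{2} + 4 b^{3} \left(-4 + b\right)^{2}$ ($F{\left(b \right)} = \left(b^{2} + \left(\left(b - 4\right) \left(b + b\right)\right)^{2} b\right) + b = \left(b^{2} + \left(\left(-4 + b\right) 2 b\right)^{2} b\right) + b = \left(b^{2} + \left(2 b \left(-4 + b\right)\right)^{2} b\right) + b = \left(b^{2} + 4 b^{2} \left(-4 + b\right)^{2} b\right) + b = \left(b^{2} + 4 b^{3} \left(-4 + b\right)^{2}\right) + b = b + b^{2} + 4 b^{3} \left(-4 + b\right)^{2}$)
$H = - \frac{1}{170160759273}$ ($H = \frac{1}{55947 - 132 \left(1 - 132 + 4 \left(-132\right)^{2} \left(-4 - 132\right)^{2}\right)} = \frac{1}{55947 - 132 \left(1 - 132 + 4 \cdot 17424 \left(-136\right)^{2}\right)} = \frac{1}{55947 - 132 \left(1 - 132 + 4 \cdot 17424 \cdot 18496\right)} = \frac{1}{55947 - 132 \left(1 - 132 + 1289097216\right)} = \frac{1}{55947 - 170160815220} = \frac{1}{-170160759273} = - \frac{1}{170160759273} \approx -5.8768 \cdot 10^{-12}$)
$\frac{1}{H} = \frac{1}{- \frac{1}{170160759273}} = -170160759273$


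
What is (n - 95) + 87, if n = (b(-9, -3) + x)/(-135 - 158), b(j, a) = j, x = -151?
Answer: -2184/293 ≈ -7.4539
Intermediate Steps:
n = 160/293 (n = (-9 - 151)/(-135 - 158) = -160/(-293) = -160*(-1/293) = 160/293 ≈ 0.54607)
(n - 95) + 87 = (160/293 - 95) + 87 = -27675/293 + 87 = -2184/293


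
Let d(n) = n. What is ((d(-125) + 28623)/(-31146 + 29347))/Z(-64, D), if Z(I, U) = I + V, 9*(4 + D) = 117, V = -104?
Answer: 14249/151116 ≈ 0.094292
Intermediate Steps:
D = 9 (D = -4 + (⅑)*117 = -4 + 13 = 9)
Z(I, U) = -104 + I (Z(I, U) = I - 104 = -104 + I)
((d(-125) + 28623)/(-31146 + 29347))/Z(-64, D) = ((-125 + 28623)/(-31146 + 29347))/(-104 - 64) = (28498/(-1799))/(-168) = (28498*(-1/1799))*(-1/168) = -28498/1799*(-1/168) = 14249/151116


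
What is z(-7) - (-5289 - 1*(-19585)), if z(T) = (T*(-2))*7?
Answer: -14198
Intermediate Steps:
z(T) = -14*T (z(T) = -2*T*7 = -14*T)
z(-7) - (-5289 - 1*(-19585)) = -14*(-7) - (-5289 - 1*(-19585)) = 98 - (-5289 + 19585) = 98 - 1*14296 = 98 - 14296 = -14198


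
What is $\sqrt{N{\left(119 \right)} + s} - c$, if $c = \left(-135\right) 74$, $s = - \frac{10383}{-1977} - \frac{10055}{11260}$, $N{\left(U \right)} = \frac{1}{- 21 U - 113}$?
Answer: $9990 + \frac{3 \sqrt{113702888608194878}}{484548202} \approx 9992.1$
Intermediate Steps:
$N{\left(U \right)} = \frac{1}{-113 - 21 U}$
$s = \frac{6468923}{1484068}$ ($s = \left(-10383\right) \left(- \frac{1}{1977}\right) - \frac{2011}{2252} = \frac{3461}{659} - \frac{2011}{2252} = \frac{6468923}{1484068} \approx 4.3589$)
$c = -9990$
$\sqrt{N{\left(119 \right)} + s} - c = \sqrt{- \frac{1}{113 + 21 \cdot 119} + \frac{6468923}{1484068}} - -9990 = \sqrt{- \frac{1}{113 + 2499} + \frac{6468923}{1484068}} + 9990 = \sqrt{- \frac{1}{2612} + \frac{6468923}{1484068}} + 9990 = \sqrt{\frac{2111917851}{484548202}} + 9990 = \frac{3 \sqrt{113702888608194878}}{484548202} + 9990 = 9990 + \frac{3 \sqrt{113702888608194878}}{484548202}$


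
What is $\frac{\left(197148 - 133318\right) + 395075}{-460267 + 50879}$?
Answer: $- \frac{458905}{409388} \approx -1.121$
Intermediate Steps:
$\frac{\left(197148 - 133318\right) + 395075}{-460267 + 50879} = \frac{\left(197148 - 133318\right) + 395075}{-409388} = \left(63830 + 395075\right) \left(- \frac{1}{409388}\right) = 458905 \left(- \frac{1}{409388}\right) = - \frac{458905}{409388}$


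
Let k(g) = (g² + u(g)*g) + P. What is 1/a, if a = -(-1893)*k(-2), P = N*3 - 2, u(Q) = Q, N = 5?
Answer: 1/39753 ≈ 2.5155e-5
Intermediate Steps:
P = 13 (P = 5*3 - 2 = 15 - 2 = 13)
k(g) = 13 + 2*g² (k(g) = (g² + g*g) + 13 = (g² + g²) + 13 = 2*g² + 13 = 13 + 2*g²)
a = 39753 (a = -(-1893)*(13 + 2*(-2)²) = -(-1893)*(13 + 2*4) = -(-1893)*(13 + 8) = -(-1893)*21 = -1893*(-21) = 39753)
1/a = 1/39753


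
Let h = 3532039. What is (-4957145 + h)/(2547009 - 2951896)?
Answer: 1425106/404887 ≈ 3.5198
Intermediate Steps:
(-4957145 + h)/(2547009 - 2951896) = (-4957145 + 3532039)/(2547009 - 2951896) = -1425106/(-404887) = -1425106*(-1/404887) = 1425106/404887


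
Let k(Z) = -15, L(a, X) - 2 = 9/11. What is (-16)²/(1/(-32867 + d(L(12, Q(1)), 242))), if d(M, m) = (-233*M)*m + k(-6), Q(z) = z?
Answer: -49097728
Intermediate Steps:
L(a, X) = 31/11 (L(a, X) = 2 + 9/11 = 31/11)
d(M, m) = -15 - 233*M*m (d(M, m) = (-233*M)*m - 15 = -233*M*m - 15 = -15 - 233*M*m)
(-16)²/(1/(-32867 + d(L(12, Q(1)), 242))) = (-16)²/(1/(-32867 + (-15 - 233*31/11*242))) = 256/(1/(-32867 + (-15 - 158906))) = 256/(1/(-32867 - 158921)) = 256/(1/(-191788)) = 256/(-1/191788) = 256*(-191788) = -49097728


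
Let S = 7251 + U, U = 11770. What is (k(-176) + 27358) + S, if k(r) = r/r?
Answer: 46380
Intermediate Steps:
S = 19021 (S = 7251 + 11770 = 19021)
k(r) = 1
(k(-176) + 27358) + S = (1 + 27358) + 19021 = 27359 + 19021 = 46380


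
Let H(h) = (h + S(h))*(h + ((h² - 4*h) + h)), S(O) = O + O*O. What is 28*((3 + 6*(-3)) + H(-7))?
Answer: 61320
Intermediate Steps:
S(O) = O + O²
H(h) = (h + h*(1 + h))*(h² - 2*h) (H(h) = (h + h*(1 + h))*(h + ((h² - 4*h) + h)) = (h + h*(1 + h))*(h + (h² - 3*h)) = (h + h*(1 + h))*(h² - 2*h))
28*((3 + 6*(-3)) + H(-7)) = 28*((3 + 6*(-3)) + (-7)²*(-4 + (-7)²)) = 28*((3 - 18) + 49*(-4 + 49)) = 28*(-15 + 49*45) = 28*(-15 + 2205) = 28*2190 = 61320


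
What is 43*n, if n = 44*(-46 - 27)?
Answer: -138116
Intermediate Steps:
n = -3212 (n = 44*(-73) = -3212)
43*n = 43*(-3212) = -138116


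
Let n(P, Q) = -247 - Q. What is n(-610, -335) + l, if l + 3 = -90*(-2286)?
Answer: 205825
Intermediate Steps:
l = 205737 (l = -3 - 90*(-2286) = -3 + 205740 = 205737)
n(-610, -335) + l = (-247 - 1*(-335)) + 205737 = (-247 + 335) + 205737 = 88 + 205737 = 205825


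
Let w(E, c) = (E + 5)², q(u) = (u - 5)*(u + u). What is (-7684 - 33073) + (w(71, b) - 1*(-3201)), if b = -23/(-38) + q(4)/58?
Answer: -31780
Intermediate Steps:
q(u) = 2*u*(-5 + u) (q(u) = (-5 + u)*(2*u) = 2*u*(-5 + u))
b = 515/1102 (b = -23/(-38) + (2*4*(-5 + 4))/58 = -23*(-1/38) + (2*4*(-1))*(1/58) = 23/38 - 8*1/58 = 23/38 - 4/29 = 515/1102 ≈ 0.46733)
w(E, c) = (5 + E)²
(-7684 - 33073) + (w(71, b) - 1*(-3201)) = (-7684 - 33073) + ((5 + 71)² - 1*(-3201)) = -40757 + (76² + 3201) = -40757 + (5776 + 3201) = -40757 + 8977 = -31780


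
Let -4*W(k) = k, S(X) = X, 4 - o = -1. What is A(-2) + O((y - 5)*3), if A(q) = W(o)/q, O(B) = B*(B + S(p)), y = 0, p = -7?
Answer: 2645/8 ≈ 330.63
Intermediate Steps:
o = 5 (o = 4 - 1*(-1) = 4 + 1 = 5)
W(k) = -k/4
O(B) = B*(-7 + B) (O(B) = B*(B - 7) = B*(-7 + B))
A(q) = -5/(4*q) (A(q) = (-¼*5)/q = -5/(4*q))
A(-2) + O((y - 5)*3) = -5/4/(-2) + ((0 - 5)*3)*(-7 + (0 - 5)*3) = -5/4*(-½) + (-5*3)*(-7 - 5*3) = 5/8 - 15*(-7 - 15) = 5/8 - 15*(-22) = 5/8 + 330 = 2645/8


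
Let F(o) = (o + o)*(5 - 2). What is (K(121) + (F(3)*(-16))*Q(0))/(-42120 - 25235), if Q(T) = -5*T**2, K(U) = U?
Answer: -121/67355 ≈ -0.0017965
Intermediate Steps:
F(o) = 6*o (F(o) = (2*o)*3 = 6*o)
(K(121) + (F(3)*(-16))*Q(0))/(-42120 - 25235) = (121 + ((6*3)*(-16))*(-5*0**2))/(-42120 - 25235) = (121 + (18*(-16))*(-5*0))/(-67355) = (121 - 288*0)*(-1/67355) = (121 + 0)*(-1/67355) = 121*(-1/67355) = -121/67355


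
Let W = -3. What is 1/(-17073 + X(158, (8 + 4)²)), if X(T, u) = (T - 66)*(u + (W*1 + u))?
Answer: 1/9147 ≈ 0.00010933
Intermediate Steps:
X(T, u) = (-66 + T)*(-3 + 2*u) (X(T, u) = (T - 66)*(u + (-3*1 + u)) = (-66 + T)*(u + (-3 + u)) = (-66 + T)*(-3 + 2*u))
1/(-17073 + X(158, (8 + 4)²)) = 1/(-17073 + (198 - 132*(8 + 4)² - 3*158 + 2*158*(8 + 4)²)) = 1/(-17073 + (198 - 132*12² - 474 + 2*158*12²)) = 1/(-17073 + (198 - 132*144 - 474 + 2*158*144)) = 1/(-17073 + (198 - 19008 - 474 + 45504)) = 1/(-17073 + 26220) = 1/9147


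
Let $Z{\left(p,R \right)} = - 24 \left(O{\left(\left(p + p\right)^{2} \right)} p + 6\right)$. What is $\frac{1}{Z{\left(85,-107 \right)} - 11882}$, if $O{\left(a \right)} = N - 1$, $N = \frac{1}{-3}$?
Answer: $- \frac{1}{9306} \approx -0.00010746$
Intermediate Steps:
$N = - \frac{1}{3} \approx -0.33333$
$O{\left(a \right)} = - \frac{4}{3}$ ($O{\left(a \right)} = - \frac{1}{3} - 1 = - \frac{4}{3}$)
$Z{\left(p,R \right)} = -144 + 32 p$ ($Z{\left(p,R \right)} = - 24 \left(- \frac{4 p}{3} + 6\right) = - 24 \left(6 - \frac{4 p}{3}\right) = -144 + 32 p$)
$\frac{1}{Z{\left(85,-107 \right)} - 11882} = \frac{1}{\left(-144 + 32 \cdot 85\right) - 11882} = \frac{1}{\left(-144 + 2720\right) - 11882} = \frac{1}{2576 - 11882} = \frac{1}{-9306} = - \frac{1}{9306}$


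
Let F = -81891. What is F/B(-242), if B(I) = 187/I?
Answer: 1801602/17 ≈ 1.0598e+5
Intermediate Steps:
F/B(-242) = -81891/(187/(-242)) = -81891/(187*(-1/242)) = -81891/(-17/22) = -81891*(-22/17) = 1801602/17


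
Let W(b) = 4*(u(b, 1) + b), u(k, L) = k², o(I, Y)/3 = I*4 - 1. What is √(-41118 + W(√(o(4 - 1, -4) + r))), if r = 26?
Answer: √(-40882 + 4*√59) ≈ 202.12*I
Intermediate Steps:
o(I, Y) = -3 + 12*I (o(I, Y) = 3*(I*4 - 1) = 3*(4*I - 1) = 3*(-1 + 4*I) = -3 + 12*I)
W(b) = 4*b + 4*b² (W(b) = 4*(b² + b) = 4*(b + b²) = 4*b + 4*b²)
√(-41118 + W(√(o(4 - 1, -4) + r))) = √(-41118 + 4*√((-3 + 12*(4 - 1)) + 26)*(1 + √((-3 + 12*(4 - 1)) + 26))) = √(-41118 + 4*√((-3 + 12*3) + 26)*(1 + √((-3 + 12*3) + 26))) = √(-41118 + 4*√((-3 + 36) + 26)*(1 + √((-3 + 36) + 26))) = √(-41118 + 4*√(33 + 26)*(1 + √(33 + 26))) = √(-41118 + 4*√59*(1 + √59))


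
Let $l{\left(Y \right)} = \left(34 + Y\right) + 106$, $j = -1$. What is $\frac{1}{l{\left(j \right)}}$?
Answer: $\frac{1}{139} \approx 0.0071942$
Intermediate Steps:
$l{\left(Y \right)} = 140 + Y$
$\frac{1}{l{\left(j \right)}} = \frac{1}{140 - 1} = \frac{1}{139}$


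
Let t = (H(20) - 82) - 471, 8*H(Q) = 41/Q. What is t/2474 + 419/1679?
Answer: 17367879/664615360 ≈ 0.026132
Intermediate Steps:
H(Q) = 41/(8*Q) (H(Q) = (41/Q)/8 = 41/(8*Q))
t = -88439/160 (t = ((41/8)/20 - 82) - 471 = ((41/8)*(1/20) - 82) - 471 = (41/160 - 82) - 471 = -13079/160 - 471 = -88439/160 ≈ -552.74)
t/2474 + 419/1679 = -88439/160/2474 + 419/1679 = -88439/160*1/2474 + 419*(1/1679) = -88439/395840 + 419/1679 = 17367879/664615360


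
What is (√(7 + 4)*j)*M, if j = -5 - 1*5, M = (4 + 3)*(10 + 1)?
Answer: -770*√11 ≈ -2553.8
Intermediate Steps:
M = 77 (M = 7*11 = 77)
j = -10 (j = -5 - 5 = -10)
(√(7 + 4)*j)*M = (√(7 + 4)*(-10))*77 = (√11*(-10))*77 = -10*√11*77 = -770*√11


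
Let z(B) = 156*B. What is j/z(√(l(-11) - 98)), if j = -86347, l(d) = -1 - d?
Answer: 86347*I*√22/6864 ≈ 59.004*I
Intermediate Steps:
j/z(√(l(-11) - 98)) = -86347*1/(156*√((-1 - 1*(-11)) - 98)) = -86347*1/(156*√((-1 + 11) - 98)) = -86347*1/(156*√(10 - 98)) = -86347*(-I*√22/6864) = -(-86347)*I*√22/6864 = 86347*I*√22/6864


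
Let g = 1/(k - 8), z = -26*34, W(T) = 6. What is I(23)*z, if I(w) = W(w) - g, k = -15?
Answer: -122876/23 ≈ -5342.4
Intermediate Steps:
z = -884
g = -1/23 (g = 1/(-15 - 8) = 1/(-23) = -1/23 ≈ -0.043478)
I(w) = 139/23 (I(w) = 6 - 1*(-1/23) = 6 + 1/23 = 139/23)
I(23)*z = (139/23)*(-884) = -122876/23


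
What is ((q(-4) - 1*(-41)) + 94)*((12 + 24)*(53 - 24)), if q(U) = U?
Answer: 136764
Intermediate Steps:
((q(-4) - 1*(-41)) + 94)*((12 + 24)*(53 - 24)) = ((-4 - 1*(-41)) + 94)*((12 + 24)*(53 - 24)) = ((-4 + 41) + 94)*(36*29) = (37 + 94)*1044 = 131*1044 = 136764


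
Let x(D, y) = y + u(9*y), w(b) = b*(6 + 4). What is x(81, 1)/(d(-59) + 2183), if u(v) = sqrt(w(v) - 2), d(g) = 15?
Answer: 1/2198 + sqrt(22)/1099 ≈ 0.0047229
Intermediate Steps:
w(b) = 10*b (w(b) = b*10 = 10*b)
u(v) = sqrt(-2 + 10*v) (u(v) = sqrt(10*v - 2) = sqrt(-2 + 10*v))
x(D, y) = y + sqrt(-2 + 90*y) (x(D, y) = y + sqrt(-2 + 10*(9*y)) = y + sqrt(-2 + 90*y))
x(81, 1)/(d(-59) + 2183) = (1 + sqrt(-2 + 90*1))/(15 + 2183) = (1 + sqrt(-2 + 90))/2198 = (1 + sqrt(88))*(1/2198) = (1 + 2*sqrt(22))*(1/2198) = 1/2198 + sqrt(22)/1099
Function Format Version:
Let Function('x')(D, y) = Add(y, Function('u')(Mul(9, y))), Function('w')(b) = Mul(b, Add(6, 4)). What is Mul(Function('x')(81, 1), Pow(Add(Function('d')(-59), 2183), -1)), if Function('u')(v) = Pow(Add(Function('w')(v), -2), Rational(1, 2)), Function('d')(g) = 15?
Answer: Add(Rational(1, 2198), Mul(Rational(1, 1099), Pow(22, Rational(1, 2)))) ≈ 0.0047229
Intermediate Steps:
Function('w')(b) = Mul(10, b) (Function('w')(b) = Mul(b, 10) = Mul(10, b))
Function('u')(v) = Pow(Add(-2, Mul(10, v)), Rational(1, 2)) (Function('u')(v) = Pow(Add(Mul(10, v), -2), Rational(1, 2)) = Pow(Add(-2, Mul(10, v)), Rational(1, 2)))
Function('x')(D, y) = Add(y, Pow(Add(-2, Mul(90, y)), Rational(1, 2))) (Function('x')(D, y) = Add(y, Pow(Add(-2, Mul(10, Mul(9, y))), Rational(1, 2))) = Add(y, Pow(Add(-2, Mul(90, y)), Rational(1, 2))))
Mul(Function('x')(81, 1), Pow(Add(Function('d')(-59), 2183), -1)) = Mul(Add(1, Pow(Add(-2, Mul(90, 1)), Rational(1, 2))), Pow(Add(15, 2183), -1)) = Mul(Add(1, Pow(Add(-2, 90), Rational(1, 2))), Pow(2198, -1)) = Mul(Add(1, Pow(88, Rational(1, 2))), Rational(1, 2198)) = Mul(Add(1, Mul(2, Pow(22, Rational(1, 2)))), Rational(1, 2198)) = Add(Rational(1, 2198), Mul(Rational(1, 1099), Pow(22, Rational(1, 2))))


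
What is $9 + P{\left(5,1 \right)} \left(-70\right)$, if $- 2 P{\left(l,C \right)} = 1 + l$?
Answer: $219$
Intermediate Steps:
$P{\left(l,C \right)} = - \frac{1}{2} - \frac{l}{2}$ ($P{\left(l,C \right)} = - \frac{1 + l}{2} = - \frac{1}{2} - \frac{l}{2}$)
$9 + P{\left(5,1 \right)} \left(-70\right) = 9 + \left(- \frac{1}{2} - \frac{5}{2}\right) \left(-70\right) = 9 - -210 = 9 + 210 = 219$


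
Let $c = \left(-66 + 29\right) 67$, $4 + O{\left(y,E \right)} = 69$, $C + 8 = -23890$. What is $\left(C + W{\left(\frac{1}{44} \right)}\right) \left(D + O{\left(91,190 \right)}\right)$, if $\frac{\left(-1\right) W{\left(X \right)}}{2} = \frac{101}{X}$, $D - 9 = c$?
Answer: $78850330$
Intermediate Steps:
$C = -23898$ ($C = -8 - 23890 = -23898$)
$O{\left(y,E \right)} = 65$ ($O{\left(y,E \right)} = -4 + 69 = 65$)
$c = -2479$ ($c = \left(-37\right) 67 = -2479$)
$D = -2470$ ($D = 9 - 2479 = -2470$)
$W{\left(X \right)} = - \frac{202}{X}$ ($W{\left(X \right)} = - 2 \frac{101}{X} = - \frac{202}{X}$)
$\left(C + W{\left(\frac{1}{44} \right)}\right) \left(D + O{\left(91,190 \right)}\right) = \left(-23898 - \frac{202}{\frac{1}{44}}\right) \left(-2470 + 65\right) = \left(-23898 - 202 \frac{1}{\frac{1}{44}}\right) \left(-2405\right) = \left(-23898 - 8888\right) \left(-2405\right) = \left(-32786\right) \left(-2405\right) = 78850330$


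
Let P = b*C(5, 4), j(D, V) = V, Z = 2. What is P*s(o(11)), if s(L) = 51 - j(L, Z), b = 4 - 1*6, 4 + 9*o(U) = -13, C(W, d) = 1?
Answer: -98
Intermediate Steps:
o(U) = -17/9 (o(U) = -4/9 + (⅑)*(-13) = -4/9 - 13/9 = -17/9)
b = -2 (b = 4 - 6 = -2)
P = -2 (P = -2*1 = -2)
s(L) = 49 (s(L) = 51 - 1*2 = 51 - 2 = 49)
P*s(o(11)) = -2*49 = -98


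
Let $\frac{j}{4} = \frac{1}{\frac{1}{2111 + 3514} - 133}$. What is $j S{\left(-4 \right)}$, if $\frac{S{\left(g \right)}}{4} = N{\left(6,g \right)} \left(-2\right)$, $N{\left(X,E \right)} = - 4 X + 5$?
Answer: $- \frac{855000}{187031} \approx -4.5714$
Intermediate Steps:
$N{\left(X,E \right)} = 5 - 4 X$
$j = - \frac{5625}{187031}$ ($j = \frac{4}{\frac{1}{2111 + 3514} - 133} = \frac{4}{\frac{1}{5625} - 133} = \frac{4}{- \frac{748124}{5625}} = 4 \left(- \frac{5625}{748124}\right) = - \frac{5625}{187031} \approx -0.030075$)
$S{\left(g \right)} = 152$ ($S{\left(g \right)} = 4 \left(5 - 24\right) \left(-2\right) = 4 \left(\left(-19\right) \left(-2\right)\right) = 4 \cdot 38 = 152$)
$j S{\left(-4 \right)} = \left(- \frac{5625}{187031}\right) 152 = - \frac{855000}{187031}$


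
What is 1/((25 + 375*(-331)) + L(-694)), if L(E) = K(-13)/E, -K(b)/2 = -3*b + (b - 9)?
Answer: -347/43062683 ≈ -8.0580e-6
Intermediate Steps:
K(b) = 18 + 4*b (K(b) = -2*(-3*b + (b - 9)) = -2*(-3*b + (-9 + b)) = -2*(-9 - 2*b) = 18 + 4*b)
L(E) = -34/E (L(E) = (18 + 4*(-13))/E = (18 - 52)/E = -34/E)
1/((25 + 375*(-331)) + L(-694)) = 1/((25 + 375*(-331)) - 34/(-694)) = 1/((25 - 124125) - 34*(-1/694)) = 1/(-124100 + 17/347) = 1/(-43062683/347) = -347/43062683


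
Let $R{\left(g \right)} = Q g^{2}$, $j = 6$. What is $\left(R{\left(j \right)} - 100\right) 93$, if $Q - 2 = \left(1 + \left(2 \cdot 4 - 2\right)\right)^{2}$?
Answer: $161448$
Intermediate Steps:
$Q = 51$ ($Q = 2 + \left(1 + \left(2 \cdot 4 - 2\right)\right)^{2} = 2 + \left(1 + \left(8 - 2\right)\right)^{2} = 2 + \left(1 + 6\right)^{2} = 2 + 7^{2} = 2 + 49 = 51$)
$R{\left(g \right)} = 51 g^{2}$
$\left(R{\left(j \right)} - 100\right) 93 = \left(51 \cdot 6^{2} - 100\right) 93 = \left(51 \cdot 36 - 100\right) 93 = \left(1836 - 100\right) 93 = 1736 \cdot 93 = 161448$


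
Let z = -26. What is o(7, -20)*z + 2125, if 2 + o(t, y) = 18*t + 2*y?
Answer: -59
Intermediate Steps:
o(t, y) = -2 + 2*y + 18*t (o(t, y) = -2 + (18*t + 2*y) = -2 + (2*y + 18*t) = -2 + 2*y + 18*t)
o(7, -20)*z + 2125 = (-2 + 2*(-20) + 18*7)*(-26) + 2125 = (-2 - 40 + 126)*(-26) + 2125 = 84*(-26) + 2125 = -2184 + 2125 = -59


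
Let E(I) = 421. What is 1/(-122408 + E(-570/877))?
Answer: -1/121987 ≈ -8.1976e-6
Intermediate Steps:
1/(-122408 + E(-570/877)) = 1/(-122408 + 421) = 1/(-121987) = -1/121987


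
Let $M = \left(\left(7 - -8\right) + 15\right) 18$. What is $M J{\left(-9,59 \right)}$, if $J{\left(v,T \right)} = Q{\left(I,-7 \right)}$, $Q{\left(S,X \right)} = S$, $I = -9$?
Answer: $-4860$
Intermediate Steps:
$J{\left(v,T \right)} = -9$
$M = 540$ ($M = \left(\left(7 + 8\right) + 15\right) 18 = \left(15 + 15\right) 18 = 30 \cdot 18 = 540$)
$M J{\left(-9,59 \right)} = 540 \left(-9\right) = -4860$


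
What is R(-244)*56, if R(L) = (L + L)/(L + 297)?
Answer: -27328/53 ≈ -515.62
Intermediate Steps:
R(L) = 2*L/(297 + L) (R(L) = (2*L)/(297 + L) = 2*L/(297 + L))
R(-244)*56 = (2*(-244)/(297 - 244))*56 = (2*(-244)/53)*56 = (2*(-244)*(1/53))*56 = -488/53*56 = -27328/53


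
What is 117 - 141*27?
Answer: -3690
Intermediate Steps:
117 - 141*27 = 117 - 3807 = -3690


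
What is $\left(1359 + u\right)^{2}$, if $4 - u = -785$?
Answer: $4613904$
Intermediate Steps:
$u = 789$ ($u = 4 - -785 = 4 + 785 = 789$)
$\left(1359 + u\right)^{2} = \left(1359 + 789\right)^{2} = 2148^{2} = 4613904$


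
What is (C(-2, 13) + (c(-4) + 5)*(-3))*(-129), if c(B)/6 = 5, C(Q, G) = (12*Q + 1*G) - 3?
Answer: 15351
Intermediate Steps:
C(Q, G) = -3 + G + 12*Q (C(Q, G) = (12*Q + G) - 3 = (G + 12*Q) - 3 = -3 + G + 12*Q)
c(B) = 30 (c(B) = 6*5 = 30)
(C(-2, 13) + (c(-4) + 5)*(-3))*(-129) = ((-3 + 13 + 12*(-2)) + (30 + 5)*(-3))*(-129) = ((-3 + 13 - 24) + 35*(-3))*(-129) = (-14 - 105)*(-129) = -119*(-129) = 15351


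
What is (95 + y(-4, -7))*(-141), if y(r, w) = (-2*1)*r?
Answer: -14523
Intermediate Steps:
y(r, w) = -2*r
(95 + y(-4, -7))*(-141) = (95 - 2*(-4))*(-141) = (95 + 8)*(-141) = 103*(-141) = -14523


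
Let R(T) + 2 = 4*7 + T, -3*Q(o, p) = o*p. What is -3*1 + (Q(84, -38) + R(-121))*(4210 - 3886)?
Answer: 313953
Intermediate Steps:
Q(o, p) = -o*p/3
R(T) = 26 + T (R(T) = -2 + (4*7 + T) = -2 + (28 + T) = 26 + T)
-3*1 + (Q(84, -38) + R(-121))*(4210 - 3886) = -3*1 + (-1/3*84*(-38) + (26 - 121))*(4210 - 3886) = -3 + (1064 - 95)*324 = -3 + 969*324 = -3 + 313956 = 313953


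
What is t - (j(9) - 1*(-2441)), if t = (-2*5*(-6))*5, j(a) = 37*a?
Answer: -2474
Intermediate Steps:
t = 300 (t = -10*(-6)*5 = 60*5 = 300)
t - (j(9) - 1*(-2441)) = 300 - (37*9 - 1*(-2441)) = 300 - (333 + 2441) = 300 - 1*2774 = 300 - 2774 = -2474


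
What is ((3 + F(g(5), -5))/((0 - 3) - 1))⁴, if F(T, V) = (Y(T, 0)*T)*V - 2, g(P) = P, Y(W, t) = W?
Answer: 923521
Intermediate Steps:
F(T, V) = -2 + V*T² (F(T, V) = (T*T)*V - 2 = T²*V - 2 = V*T² - 2 = -2 + V*T²)
((3 + F(g(5), -5))/((0 - 3) - 1))⁴ = ((3 + (-2 - 5*5²))/((0 - 3) - 1))⁴ = ((3 + (-2 - 5*25))/(-3 - 1))⁴ = ((3 + (-2 - 125))/(-4))⁴ = ((3 - 127)*(-¼))⁴ = (-124*(-¼))⁴ = 31⁴ = 923521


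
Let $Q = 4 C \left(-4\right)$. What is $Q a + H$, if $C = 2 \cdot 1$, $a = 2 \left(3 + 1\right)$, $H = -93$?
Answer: $-349$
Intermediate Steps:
$a = 8$ ($a = 2 \cdot 4 = 8$)
$C = 2$
$Q = -32$ ($Q = 4 \cdot 2 \left(-4\right) = 8 \left(-4\right) = -32$)
$Q a + H = \left(-32\right) 8 - 93 = -256 - 93 = -349$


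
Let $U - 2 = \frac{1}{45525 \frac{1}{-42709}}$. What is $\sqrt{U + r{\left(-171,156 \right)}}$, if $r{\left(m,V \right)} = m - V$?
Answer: $\frac{i \sqrt{27020606214}}{9105} \approx 18.054 i$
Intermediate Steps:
$U = \frac{48341}{45525}$ ($U = 2 + \frac{1}{45525 \frac{1}{-42709}} = 2 + \frac{1}{45525 \left(- \frac{1}{42709}\right)} = 2 + \frac{1}{- \frac{45525}{42709}} = 2 - \frac{42709}{45525} = \frac{48341}{45525} \approx 1.0619$)
$\sqrt{U + r{\left(-171,156 \right)}} = \sqrt{\frac{48341}{45525} - 327} = \sqrt{- \frac{14838334}{45525}} = \frac{i \sqrt{27020606214}}{9105}$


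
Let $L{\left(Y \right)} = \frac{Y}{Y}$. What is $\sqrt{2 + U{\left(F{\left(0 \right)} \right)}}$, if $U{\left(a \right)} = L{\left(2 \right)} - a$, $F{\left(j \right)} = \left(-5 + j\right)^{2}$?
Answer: $i \sqrt{22} \approx 4.6904 i$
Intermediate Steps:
$L{\left(Y \right)} = 1$
$U{\left(a \right)} = 1 - a$
$\sqrt{2 + U{\left(F{\left(0 \right)} \right)}} = \sqrt{2 + \left(1 - \left(-5 + 0\right)^{2}\right)} = \sqrt{2 + \left(1 - \left(-5\right)^{2}\right)} = \sqrt{2 + \left(1 - 25\right)} = \sqrt{2 - 24} = \sqrt{-22} = i \sqrt{22}$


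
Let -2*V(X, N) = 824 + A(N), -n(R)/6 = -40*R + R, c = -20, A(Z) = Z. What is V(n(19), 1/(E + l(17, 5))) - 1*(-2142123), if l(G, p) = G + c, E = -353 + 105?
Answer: 1075138923/502 ≈ 2.1417e+6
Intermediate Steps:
E = -248
l(G, p) = -20 + G (l(G, p) = G - 20 = -20 + G)
n(R) = 234*R (n(R) = -6*(-40*R + R) = -(-234)*R = 234*R)
V(X, N) = -412 - N/2 (V(X, N) = -(824 + N)/2 = -412 - N/2)
V(n(19), 1/(E + l(17, 5))) - 1*(-2142123) = (-412 - 1/(2*(-248 + (-20 + 17)))) - 1*(-2142123) = (-412 - 1/(2*(-248 - 3))) + 2142123 = (-412 - 1/2/(-251)) + 2142123 = (-412 - 1/2*(-1/251)) + 2142123 = (-412 + 1/502) + 2142123 = -206823/502 + 2142123 = 1075138923/502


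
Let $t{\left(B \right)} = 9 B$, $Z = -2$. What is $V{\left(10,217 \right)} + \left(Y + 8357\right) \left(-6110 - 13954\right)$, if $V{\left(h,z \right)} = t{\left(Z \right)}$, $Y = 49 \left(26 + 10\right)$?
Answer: $-203067762$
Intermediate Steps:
$Y = 1764$ ($Y = 49 \cdot 36 = 1764$)
$V{\left(h,z \right)} = -18$ ($V{\left(h,z \right)} = 9 \left(-2\right) = -18$)
$V{\left(10,217 \right)} + \left(Y + 8357\right) \left(-6110 - 13954\right) = -18 + \left(1764 + 8357\right) \left(-6110 - 13954\right) = -18 + 10121 \left(-20064\right) = -18 - 203067744 = -203067762$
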